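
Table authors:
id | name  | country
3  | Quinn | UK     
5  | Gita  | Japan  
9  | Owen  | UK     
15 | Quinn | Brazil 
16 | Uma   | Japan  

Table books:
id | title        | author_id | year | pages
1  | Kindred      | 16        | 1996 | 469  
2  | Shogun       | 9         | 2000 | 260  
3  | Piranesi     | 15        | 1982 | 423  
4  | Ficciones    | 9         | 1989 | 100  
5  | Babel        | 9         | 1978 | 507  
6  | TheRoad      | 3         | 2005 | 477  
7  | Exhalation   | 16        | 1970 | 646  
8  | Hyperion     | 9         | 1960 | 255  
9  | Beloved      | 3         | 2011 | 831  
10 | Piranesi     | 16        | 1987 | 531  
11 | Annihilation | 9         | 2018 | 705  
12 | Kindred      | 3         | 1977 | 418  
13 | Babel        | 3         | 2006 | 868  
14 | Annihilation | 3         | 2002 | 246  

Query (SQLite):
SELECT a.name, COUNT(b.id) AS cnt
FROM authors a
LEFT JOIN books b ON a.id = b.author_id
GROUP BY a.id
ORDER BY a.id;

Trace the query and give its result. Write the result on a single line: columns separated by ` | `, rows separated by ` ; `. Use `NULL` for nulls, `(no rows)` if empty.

LEFT JOIN keeps every authors row; unmatched ones get NULL for books columns.
Group by authors.id and compute COUNT(b.id). COUNT(col) of an all-NULL group is 0.
  3: ids {6, 9, 12, 13, 14} → COUNT(b.id)=5
  5: ids {—} → COUNT(b.id)=0
  9: ids {2, 4, 5, 8, 11} → COUNT(b.id)=5
  15: ids {3} → COUNT(b.id)=1
  16: ids {1, 7, 10} → COUNT(b.id)=3

Quinn | 5 ; Gita | 0 ; Owen | 5 ; Quinn | 1 ; Uma | 3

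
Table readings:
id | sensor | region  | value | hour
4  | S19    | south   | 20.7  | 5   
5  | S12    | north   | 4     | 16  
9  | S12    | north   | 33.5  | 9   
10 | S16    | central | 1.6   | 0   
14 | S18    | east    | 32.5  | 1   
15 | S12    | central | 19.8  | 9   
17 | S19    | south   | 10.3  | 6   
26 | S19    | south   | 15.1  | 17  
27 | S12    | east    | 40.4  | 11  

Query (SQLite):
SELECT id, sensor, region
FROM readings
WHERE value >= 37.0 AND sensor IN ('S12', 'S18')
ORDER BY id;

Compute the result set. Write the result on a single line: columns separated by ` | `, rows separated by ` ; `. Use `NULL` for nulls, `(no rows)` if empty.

27 | S12 | east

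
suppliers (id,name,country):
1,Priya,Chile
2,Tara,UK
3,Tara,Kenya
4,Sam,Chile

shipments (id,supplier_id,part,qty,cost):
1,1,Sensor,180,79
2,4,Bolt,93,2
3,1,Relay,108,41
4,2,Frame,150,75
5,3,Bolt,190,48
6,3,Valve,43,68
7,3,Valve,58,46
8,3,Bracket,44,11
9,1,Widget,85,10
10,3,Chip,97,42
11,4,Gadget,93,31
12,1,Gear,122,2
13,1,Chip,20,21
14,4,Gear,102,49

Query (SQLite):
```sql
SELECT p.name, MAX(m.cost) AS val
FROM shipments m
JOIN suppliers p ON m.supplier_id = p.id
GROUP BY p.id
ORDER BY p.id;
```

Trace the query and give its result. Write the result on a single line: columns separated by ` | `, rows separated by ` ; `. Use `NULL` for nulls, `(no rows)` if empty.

Priya | 79 ; Tara | 75 ; Tara | 68 ; Sam | 49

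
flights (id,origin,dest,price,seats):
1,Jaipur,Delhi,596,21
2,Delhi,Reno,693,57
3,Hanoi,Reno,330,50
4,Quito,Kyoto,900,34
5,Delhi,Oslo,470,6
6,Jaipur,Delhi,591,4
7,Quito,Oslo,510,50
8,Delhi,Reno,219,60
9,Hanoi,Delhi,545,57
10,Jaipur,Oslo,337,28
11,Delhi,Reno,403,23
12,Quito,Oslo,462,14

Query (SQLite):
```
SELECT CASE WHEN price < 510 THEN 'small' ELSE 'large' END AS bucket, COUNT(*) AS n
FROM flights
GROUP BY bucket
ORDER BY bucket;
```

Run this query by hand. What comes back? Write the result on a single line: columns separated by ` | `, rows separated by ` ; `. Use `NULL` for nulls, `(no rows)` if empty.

large | 6 ; small | 6

Bucket rows by price < 510 → 'small' else 'large'; count each bucket.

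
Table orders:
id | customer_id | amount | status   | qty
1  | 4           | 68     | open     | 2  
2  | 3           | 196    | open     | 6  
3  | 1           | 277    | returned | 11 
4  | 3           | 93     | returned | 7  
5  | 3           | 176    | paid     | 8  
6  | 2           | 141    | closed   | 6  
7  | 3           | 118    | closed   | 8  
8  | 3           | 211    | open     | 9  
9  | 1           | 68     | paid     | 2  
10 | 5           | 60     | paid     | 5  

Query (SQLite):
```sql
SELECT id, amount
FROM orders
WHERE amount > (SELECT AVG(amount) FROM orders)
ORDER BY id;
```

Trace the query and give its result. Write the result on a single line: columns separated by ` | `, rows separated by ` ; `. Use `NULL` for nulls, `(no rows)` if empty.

2 | 196 ; 3 | 277 ; 5 | 176 ; 6 | 141 ; 8 | 211

Scalar subquery: AVG(amount) over all orders rows = 140.8.
Keep rows where amount > that value.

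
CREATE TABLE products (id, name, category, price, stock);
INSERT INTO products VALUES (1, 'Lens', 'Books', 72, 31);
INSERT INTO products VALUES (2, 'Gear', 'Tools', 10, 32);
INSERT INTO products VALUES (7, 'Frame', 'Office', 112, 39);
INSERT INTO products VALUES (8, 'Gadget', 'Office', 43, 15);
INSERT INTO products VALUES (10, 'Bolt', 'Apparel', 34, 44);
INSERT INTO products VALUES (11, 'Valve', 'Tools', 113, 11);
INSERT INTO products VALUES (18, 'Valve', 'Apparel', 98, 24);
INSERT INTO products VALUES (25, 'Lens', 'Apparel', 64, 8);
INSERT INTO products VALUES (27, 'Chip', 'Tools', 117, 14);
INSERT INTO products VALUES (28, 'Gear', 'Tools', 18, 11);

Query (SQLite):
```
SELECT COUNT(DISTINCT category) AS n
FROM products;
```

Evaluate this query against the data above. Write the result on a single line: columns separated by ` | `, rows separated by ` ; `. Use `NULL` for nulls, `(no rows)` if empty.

4

Count distinct non-NULL category values.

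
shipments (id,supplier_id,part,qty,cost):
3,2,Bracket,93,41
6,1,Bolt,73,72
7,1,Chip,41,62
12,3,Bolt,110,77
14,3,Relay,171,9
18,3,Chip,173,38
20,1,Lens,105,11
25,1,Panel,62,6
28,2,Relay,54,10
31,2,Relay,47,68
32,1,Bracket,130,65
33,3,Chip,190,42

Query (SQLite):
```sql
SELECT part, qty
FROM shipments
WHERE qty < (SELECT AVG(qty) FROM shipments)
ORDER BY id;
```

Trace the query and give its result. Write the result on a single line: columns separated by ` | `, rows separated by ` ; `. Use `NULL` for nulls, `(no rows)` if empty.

Bracket | 93 ; Bolt | 73 ; Chip | 41 ; Panel | 62 ; Relay | 54 ; Relay | 47

Scalar subquery: AVG(qty) over all shipments rows = 104.083333 (≈; comparison uses full precision).
Keep rows where qty < that value.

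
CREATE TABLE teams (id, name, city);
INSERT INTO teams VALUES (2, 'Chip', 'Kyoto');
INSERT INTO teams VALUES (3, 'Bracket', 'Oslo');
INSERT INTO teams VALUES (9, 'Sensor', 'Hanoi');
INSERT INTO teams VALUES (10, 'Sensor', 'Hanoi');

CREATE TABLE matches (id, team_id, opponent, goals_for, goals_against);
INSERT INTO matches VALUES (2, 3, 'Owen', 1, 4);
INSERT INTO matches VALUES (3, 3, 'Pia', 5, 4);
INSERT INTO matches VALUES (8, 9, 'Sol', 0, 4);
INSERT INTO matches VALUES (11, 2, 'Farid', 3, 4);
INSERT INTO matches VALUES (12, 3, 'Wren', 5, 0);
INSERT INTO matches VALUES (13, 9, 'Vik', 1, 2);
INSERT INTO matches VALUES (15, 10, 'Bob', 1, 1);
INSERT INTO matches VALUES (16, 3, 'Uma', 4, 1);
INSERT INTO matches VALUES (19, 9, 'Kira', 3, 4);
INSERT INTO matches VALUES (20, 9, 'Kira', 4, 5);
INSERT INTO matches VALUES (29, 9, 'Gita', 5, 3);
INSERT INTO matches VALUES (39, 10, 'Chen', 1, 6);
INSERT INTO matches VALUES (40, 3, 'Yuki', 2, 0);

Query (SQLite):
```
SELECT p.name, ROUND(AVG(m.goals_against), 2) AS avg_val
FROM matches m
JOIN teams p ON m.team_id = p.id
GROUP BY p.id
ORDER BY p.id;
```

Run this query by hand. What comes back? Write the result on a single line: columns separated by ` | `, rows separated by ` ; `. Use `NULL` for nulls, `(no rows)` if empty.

Chip | 4 ; Bracket | 1.8 ; Sensor | 3.6 ; Sensor | 3.5

Join each matches row to its teams via team_id.
Group joined rows by teams.id; compute ROUND(AVG(m.goals_against), 2) per group.
  2: ids {11} → ROUND(AVG(m.goals_against), 2)=4
  3: ids {2, 3, 12, 16, 40} → ROUND(AVG(m.goals_against), 2)=1.8
  9: ids {8, 13, 19, 20, 29} → ROUND(AVG(m.goals_against), 2)=3.6
  10: ids {15, 39} → ROUND(AVG(m.goals_against), 2)=3.5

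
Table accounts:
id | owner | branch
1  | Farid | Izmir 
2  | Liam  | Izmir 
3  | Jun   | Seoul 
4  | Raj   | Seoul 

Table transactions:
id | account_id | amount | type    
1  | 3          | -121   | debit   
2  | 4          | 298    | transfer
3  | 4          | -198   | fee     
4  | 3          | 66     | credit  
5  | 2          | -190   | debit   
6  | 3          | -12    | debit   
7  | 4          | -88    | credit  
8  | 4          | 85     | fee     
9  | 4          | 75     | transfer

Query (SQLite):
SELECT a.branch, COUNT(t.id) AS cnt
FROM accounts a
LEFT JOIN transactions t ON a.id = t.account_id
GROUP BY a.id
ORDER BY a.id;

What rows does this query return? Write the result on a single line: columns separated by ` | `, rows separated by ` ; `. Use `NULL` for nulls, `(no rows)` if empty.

LEFT JOIN keeps every accounts row; unmatched ones get NULL for transactions columns.
Group by accounts.id and compute COUNT(t.id). COUNT(col) of an all-NULL group is 0.
  1: ids {—} → COUNT(t.id)=0
  2: ids {5} → COUNT(t.id)=1
  3: ids {1, 4, 6} → COUNT(t.id)=3
  4: ids {2, 3, 7, 8, 9} → COUNT(t.id)=5

Izmir | 0 ; Izmir | 1 ; Seoul | 3 ; Seoul | 5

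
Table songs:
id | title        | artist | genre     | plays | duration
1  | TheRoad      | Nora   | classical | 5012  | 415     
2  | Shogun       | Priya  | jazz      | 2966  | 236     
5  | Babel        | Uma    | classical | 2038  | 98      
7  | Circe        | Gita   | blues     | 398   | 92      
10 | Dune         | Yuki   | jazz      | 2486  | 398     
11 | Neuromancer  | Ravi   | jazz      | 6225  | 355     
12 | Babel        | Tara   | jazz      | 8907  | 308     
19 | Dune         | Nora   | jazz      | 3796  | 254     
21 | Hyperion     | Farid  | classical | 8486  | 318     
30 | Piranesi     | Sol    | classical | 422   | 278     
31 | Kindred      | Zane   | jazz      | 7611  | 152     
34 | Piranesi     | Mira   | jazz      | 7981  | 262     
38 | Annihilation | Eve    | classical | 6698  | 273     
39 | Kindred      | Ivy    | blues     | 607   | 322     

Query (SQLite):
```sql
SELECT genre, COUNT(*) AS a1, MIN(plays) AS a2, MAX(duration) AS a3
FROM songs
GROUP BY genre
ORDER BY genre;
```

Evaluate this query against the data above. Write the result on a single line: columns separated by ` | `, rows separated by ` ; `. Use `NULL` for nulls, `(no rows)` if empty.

blues | 2 | 398 | 322 ; classical | 5 | 422 | 415 ; jazz | 7 | 2486 | 398

Group songs by genre.
Per group compute: COUNT(*), MIN(plays), MAX(duration).
  blues: ids {7, 39} → COUNT(*)=2, MIN(plays)=398, MAX(duration)=322
  classical: ids {1, 5, 21, 30, 38} → COUNT(*)=5, MIN(plays)=422, MAX(duration)=415
  jazz: ids {2, 10, 11, 12, 19, 31, 34} → COUNT(*)=7, MIN(plays)=2486, MAX(duration)=398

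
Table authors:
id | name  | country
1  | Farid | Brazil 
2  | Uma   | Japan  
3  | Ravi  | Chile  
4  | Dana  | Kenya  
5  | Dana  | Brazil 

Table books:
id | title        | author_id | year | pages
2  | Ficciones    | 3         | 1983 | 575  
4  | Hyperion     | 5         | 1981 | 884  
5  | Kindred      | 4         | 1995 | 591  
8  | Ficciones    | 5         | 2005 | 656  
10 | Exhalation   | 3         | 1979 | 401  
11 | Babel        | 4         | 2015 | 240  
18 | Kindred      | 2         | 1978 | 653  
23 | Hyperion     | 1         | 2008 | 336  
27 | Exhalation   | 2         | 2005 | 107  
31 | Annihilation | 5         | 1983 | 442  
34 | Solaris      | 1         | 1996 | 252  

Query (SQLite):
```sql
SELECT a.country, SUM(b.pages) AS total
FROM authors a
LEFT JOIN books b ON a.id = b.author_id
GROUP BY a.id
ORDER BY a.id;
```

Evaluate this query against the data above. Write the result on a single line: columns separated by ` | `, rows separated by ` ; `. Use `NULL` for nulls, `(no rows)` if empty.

Brazil | 588 ; Japan | 760 ; Chile | 976 ; Kenya | 831 ; Brazil | 1982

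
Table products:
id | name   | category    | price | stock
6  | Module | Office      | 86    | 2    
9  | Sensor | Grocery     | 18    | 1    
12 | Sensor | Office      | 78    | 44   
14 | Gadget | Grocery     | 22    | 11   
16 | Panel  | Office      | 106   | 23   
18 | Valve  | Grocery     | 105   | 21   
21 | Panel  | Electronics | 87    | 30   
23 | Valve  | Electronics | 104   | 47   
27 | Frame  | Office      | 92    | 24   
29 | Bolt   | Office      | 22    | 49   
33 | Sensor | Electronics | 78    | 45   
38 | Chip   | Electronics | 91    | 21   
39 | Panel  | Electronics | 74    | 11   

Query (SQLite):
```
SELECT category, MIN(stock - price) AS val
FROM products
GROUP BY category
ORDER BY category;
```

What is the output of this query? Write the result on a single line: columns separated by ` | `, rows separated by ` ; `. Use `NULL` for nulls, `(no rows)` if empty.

Electronics | -70 ; Grocery | -84 ; Office | -84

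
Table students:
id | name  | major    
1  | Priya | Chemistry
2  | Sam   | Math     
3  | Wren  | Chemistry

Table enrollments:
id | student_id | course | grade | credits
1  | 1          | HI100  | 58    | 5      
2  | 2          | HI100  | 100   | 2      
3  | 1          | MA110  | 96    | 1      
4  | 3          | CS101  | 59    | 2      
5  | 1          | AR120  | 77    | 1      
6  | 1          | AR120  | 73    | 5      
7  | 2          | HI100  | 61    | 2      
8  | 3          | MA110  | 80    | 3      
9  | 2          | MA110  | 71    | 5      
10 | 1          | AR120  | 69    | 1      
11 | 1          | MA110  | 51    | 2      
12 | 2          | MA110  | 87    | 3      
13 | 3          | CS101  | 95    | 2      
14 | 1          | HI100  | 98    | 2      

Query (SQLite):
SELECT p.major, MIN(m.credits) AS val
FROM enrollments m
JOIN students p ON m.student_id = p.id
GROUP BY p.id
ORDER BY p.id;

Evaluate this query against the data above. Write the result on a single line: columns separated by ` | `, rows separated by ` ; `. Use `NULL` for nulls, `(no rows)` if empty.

Chemistry | 1 ; Math | 2 ; Chemistry | 2

Join each enrollments row to its students via student_id.
Group joined rows by students.id; compute MIN(m.credits) per group.
  1: ids {1, 3, 5, 6, 10, 11, 14} → MIN(m.credits)=1
  2: ids {2, 7, 9, 12} → MIN(m.credits)=2
  3: ids {4, 8, 13} → MIN(m.credits)=2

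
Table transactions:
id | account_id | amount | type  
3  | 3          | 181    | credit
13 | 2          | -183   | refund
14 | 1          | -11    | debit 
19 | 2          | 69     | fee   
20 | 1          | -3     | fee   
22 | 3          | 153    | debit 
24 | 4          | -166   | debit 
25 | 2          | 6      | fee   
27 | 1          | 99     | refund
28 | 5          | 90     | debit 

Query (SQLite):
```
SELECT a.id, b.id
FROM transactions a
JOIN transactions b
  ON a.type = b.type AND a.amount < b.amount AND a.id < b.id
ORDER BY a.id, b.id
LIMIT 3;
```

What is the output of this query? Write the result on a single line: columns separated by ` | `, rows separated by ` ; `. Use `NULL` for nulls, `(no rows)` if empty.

13 | 27 ; 14 | 22 ; 14 | 28

Pairs (a,b) with same type, a.amount < b.amount, a.id < b.id.
type groups: credit:{3} debit:{14,22,24,28} fee:{19,20,25} refund:{13,27}
Ordered by (a.id, b.id); first 3.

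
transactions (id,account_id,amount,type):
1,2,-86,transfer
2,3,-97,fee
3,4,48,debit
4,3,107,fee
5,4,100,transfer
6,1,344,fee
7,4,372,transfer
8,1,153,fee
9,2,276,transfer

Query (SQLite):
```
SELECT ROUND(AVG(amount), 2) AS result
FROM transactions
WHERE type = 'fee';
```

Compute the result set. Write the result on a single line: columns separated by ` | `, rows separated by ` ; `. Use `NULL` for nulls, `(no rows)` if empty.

126.75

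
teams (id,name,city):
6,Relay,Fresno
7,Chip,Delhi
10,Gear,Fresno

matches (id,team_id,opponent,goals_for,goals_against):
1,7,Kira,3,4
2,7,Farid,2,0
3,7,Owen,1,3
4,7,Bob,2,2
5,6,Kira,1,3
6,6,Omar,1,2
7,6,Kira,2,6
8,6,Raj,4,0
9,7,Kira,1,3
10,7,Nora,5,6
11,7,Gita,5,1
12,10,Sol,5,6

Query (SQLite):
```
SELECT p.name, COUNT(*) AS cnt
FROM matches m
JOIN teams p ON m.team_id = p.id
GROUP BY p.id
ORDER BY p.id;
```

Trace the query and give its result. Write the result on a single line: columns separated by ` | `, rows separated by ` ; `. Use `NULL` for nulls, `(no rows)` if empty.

Join each matches row to its teams via team_id.
Group joined rows by teams.id; compute COUNT(*) per group.
  6: ids {5, 6, 7, 8} → COUNT(*)=4
  7: ids {1, 2, 3, 4, 9, 10, 11} → COUNT(*)=7
  10: ids {12} → COUNT(*)=1

Relay | 4 ; Chip | 7 ; Gear | 1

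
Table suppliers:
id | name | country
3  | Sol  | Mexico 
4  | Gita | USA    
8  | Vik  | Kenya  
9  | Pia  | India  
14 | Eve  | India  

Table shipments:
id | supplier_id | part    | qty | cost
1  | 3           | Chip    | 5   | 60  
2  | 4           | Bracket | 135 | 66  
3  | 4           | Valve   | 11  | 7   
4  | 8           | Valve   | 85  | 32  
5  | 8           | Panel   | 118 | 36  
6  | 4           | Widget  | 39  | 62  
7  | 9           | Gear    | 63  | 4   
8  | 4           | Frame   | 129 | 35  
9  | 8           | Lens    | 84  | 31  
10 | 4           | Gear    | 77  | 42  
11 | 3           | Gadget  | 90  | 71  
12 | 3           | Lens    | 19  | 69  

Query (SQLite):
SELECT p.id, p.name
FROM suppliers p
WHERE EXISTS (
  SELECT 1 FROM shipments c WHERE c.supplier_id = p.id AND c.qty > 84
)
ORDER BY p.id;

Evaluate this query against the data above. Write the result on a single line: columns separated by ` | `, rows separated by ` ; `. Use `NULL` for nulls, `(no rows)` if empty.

3 | Sol ; 4 | Gita ; 8 | Vik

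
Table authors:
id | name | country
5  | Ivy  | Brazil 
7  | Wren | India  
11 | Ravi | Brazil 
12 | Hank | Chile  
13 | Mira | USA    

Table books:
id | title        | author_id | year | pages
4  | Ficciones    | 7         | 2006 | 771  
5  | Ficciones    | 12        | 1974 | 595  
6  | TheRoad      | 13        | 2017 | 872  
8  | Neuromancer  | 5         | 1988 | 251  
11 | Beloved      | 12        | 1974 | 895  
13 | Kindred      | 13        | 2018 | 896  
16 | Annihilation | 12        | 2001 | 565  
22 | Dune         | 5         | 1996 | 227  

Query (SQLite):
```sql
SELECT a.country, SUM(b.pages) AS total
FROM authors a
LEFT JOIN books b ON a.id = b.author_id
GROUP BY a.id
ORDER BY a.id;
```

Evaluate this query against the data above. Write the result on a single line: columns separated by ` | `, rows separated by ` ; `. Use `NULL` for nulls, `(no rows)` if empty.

Brazil | 478 ; India | 771 ; Brazil | NULL ; Chile | 2055 ; USA | 1768

LEFT JOIN keeps every authors row; unmatched ones get NULL for books columns.
Group by authors.id and compute SUM(b.pages). SUM over an all-NULL group is NULL.
  5: ids {8, 22} → SUM(b.pages)=478
  7: ids {4} → SUM(b.pages)=771
  11: ids {—} → SUM(b.pages)=NULL
  12: ids {5, 11, 16} → SUM(b.pages)=2055
  13: ids {6, 13} → SUM(b.pages)=1768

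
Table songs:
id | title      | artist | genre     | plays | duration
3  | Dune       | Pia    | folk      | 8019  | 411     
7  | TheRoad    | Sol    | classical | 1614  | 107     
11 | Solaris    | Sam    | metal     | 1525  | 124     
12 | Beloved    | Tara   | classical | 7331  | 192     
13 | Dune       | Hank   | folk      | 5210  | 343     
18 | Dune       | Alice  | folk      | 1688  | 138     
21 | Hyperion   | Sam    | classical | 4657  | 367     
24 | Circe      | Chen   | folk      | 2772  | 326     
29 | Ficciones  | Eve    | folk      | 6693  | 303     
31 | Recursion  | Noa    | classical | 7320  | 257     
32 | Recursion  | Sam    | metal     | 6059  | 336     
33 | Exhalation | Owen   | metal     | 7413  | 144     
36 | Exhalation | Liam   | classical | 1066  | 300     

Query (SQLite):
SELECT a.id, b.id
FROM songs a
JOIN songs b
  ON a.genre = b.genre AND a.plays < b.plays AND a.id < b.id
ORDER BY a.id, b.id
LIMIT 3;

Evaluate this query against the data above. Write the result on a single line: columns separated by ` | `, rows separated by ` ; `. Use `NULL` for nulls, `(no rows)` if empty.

Pairs (a,b) with same genre, a.plays < b.plays, a.id < b.id.
genre groups: classical:{7,12,21,31,36} folk:{3,13,18,24,29} metal:{11,32,33}
Ordered by (a.id, b.id); first 3.

7 | 12 ; 7 | 21 ; 7 | 31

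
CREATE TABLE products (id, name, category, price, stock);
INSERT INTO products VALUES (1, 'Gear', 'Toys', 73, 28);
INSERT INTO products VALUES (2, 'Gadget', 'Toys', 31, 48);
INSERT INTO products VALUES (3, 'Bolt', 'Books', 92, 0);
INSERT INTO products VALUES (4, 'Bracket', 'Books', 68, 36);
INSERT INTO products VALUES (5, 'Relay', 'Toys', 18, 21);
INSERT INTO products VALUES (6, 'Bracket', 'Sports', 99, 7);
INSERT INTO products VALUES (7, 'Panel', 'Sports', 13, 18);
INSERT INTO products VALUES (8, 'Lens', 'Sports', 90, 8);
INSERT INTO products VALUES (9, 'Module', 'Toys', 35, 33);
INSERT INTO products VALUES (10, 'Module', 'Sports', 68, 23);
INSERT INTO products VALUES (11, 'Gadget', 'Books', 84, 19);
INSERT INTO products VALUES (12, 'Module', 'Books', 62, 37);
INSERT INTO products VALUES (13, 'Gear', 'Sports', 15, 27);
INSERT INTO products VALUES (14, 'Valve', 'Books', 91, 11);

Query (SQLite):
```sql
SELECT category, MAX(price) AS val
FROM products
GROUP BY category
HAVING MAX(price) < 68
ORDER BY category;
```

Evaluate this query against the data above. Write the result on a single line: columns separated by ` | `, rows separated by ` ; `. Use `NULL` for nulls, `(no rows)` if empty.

(no rows)

Partition products by category; compute MAX(price) within each group.
HAVING: keep groups where MAX(price) < 68.
  Books: ids {3, 4, 11, 12, 14} → MAX(price)=92
  Sports: ids {6, 7, 8, 10, 13} → MAX(price)=99
  Toys: ids {1, 2, 5, 9} → MAX(price)=73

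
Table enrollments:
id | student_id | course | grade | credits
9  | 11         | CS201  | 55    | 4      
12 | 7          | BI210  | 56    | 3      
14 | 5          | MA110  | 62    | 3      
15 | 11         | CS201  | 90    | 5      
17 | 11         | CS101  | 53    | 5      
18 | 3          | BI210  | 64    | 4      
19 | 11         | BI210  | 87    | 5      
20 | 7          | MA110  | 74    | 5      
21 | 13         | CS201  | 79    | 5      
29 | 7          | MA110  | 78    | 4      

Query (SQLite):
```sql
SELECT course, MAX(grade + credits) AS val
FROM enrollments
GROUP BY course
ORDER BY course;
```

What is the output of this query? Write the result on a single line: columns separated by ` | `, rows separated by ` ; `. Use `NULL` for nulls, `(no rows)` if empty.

BI210 | 92 ; CS101 | 58 ; CS201 | 95 ; MA110 | 82

For each row compute grade + credits.
Group by course; take MAX of the expression per group.
  BI210: ids {12, 18, 19} → MAX(grade + credits)=92
  CS101: ids {17} → MAX(grade + credits)=58
  CS201: ids {9, 15, 21} → MAX(grade + credits)=95
  MA110: ids {14, 20, 29} → MAX(grade + credits)=82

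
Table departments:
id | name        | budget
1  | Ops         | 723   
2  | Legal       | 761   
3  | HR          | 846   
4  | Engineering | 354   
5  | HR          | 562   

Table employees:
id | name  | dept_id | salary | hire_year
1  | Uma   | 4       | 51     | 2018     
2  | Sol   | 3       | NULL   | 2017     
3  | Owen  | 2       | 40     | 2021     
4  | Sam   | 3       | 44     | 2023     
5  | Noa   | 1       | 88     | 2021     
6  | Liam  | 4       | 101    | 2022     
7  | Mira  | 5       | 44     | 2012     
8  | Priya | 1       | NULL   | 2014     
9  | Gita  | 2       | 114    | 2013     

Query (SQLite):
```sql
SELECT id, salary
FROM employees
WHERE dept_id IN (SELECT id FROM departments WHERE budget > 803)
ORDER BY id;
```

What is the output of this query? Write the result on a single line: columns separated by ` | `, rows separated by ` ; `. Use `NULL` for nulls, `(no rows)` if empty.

Inner query: departments.id where budget > 803.
Outer: keep employees rows whose dept_id is in that set.
Inner query → {3}

2 | NULL ; 4 | 44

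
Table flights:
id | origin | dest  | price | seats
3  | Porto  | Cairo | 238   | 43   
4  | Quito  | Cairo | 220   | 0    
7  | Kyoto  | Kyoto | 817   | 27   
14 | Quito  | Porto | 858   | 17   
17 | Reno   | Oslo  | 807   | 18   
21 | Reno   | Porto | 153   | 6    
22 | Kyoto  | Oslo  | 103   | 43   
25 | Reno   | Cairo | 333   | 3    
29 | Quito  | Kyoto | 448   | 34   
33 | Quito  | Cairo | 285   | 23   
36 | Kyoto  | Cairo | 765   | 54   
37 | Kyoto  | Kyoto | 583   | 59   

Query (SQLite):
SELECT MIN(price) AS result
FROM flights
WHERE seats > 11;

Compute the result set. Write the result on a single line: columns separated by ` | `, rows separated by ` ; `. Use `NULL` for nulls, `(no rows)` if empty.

Rows where seats > 11 → price values: [238, 817, 858, 807, 103, 448, 285, 765, 583].
MIN of non-NULL values = 103.

103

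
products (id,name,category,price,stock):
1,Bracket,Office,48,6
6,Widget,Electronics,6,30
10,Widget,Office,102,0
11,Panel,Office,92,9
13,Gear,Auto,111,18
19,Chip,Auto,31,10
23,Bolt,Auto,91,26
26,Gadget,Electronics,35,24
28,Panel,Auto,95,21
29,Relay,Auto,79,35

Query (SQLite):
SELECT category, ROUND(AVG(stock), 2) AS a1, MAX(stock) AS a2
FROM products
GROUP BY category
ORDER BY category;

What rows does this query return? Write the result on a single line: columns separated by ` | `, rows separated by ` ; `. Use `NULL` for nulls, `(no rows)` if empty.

Auto | 22 | 35 ; Electronics | 27 | 30 ; Office | 5 | 9

Group products by category.
Per group compute: ROUND(AVG(stock), 2), MAX(stock).
  Auto: ids {13, 19, 23, 28, 29} → ROUND(AVG(stock), 2)=22, MAX(stock)=35
  Electronics: ids {6, 26} → ROUND(AVG(stock), 2)=27, MAX(stock)=30
  Office: ids {1, 10, 11} → ROUND(AVG(stock), 2)=5, MAX(stock)=9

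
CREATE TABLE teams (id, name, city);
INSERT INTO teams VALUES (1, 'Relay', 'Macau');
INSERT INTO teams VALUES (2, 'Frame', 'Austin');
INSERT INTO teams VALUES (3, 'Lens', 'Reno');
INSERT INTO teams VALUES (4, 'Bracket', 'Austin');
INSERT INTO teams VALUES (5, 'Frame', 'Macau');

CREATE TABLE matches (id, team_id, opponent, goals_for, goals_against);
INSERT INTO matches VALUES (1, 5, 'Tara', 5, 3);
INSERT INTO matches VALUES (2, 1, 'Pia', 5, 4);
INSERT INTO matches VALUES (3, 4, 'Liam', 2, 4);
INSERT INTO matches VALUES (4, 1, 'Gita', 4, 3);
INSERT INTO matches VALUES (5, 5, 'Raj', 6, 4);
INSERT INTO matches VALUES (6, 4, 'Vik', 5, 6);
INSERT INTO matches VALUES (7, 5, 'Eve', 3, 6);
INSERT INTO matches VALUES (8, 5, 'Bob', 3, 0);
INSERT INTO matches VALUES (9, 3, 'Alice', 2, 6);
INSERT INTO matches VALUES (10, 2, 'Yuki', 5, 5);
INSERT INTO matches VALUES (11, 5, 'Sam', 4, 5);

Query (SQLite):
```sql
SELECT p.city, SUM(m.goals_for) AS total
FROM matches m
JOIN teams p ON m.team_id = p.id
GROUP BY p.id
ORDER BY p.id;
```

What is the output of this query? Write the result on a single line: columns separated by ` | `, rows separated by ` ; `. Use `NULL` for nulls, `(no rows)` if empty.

Macau | 9 ; Austin | 5 ; Reno | 2 ; Austin | 7 ; Macau | 21

Join each matches row to its teams via team_id.
Group joined rows by teams.id; compute SUM(m.goals_for) per group.
  1: ids {2, 4} → SUM(m.goals_for)=9
  2: ids {10} → SUM(m.goals_for)=5
  3: ids {9} → SUM(m.goals_for)=2
  4: ids {3, 6} → SUM(m.goals_for)=7
  5: ids {1, 5, 7, 8, 11} → SUM(m.goals_for)=21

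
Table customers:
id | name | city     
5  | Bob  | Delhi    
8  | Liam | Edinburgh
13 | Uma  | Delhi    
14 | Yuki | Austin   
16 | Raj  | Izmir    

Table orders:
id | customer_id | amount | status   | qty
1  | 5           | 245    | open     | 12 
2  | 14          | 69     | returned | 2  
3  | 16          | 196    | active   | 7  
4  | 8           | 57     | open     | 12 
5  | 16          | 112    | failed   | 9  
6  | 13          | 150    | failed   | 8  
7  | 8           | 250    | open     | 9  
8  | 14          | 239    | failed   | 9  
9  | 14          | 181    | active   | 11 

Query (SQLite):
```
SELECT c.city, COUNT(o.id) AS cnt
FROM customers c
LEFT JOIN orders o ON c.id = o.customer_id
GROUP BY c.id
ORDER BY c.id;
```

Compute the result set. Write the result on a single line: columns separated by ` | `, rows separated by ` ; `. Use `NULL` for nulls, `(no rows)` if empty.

Delhi | 1 ; Edinburgh | 2 ; Delhi | 1 ; Austin | 3 ; Izmir | 2

LEFT JOIN keeps every customers row; unmatched ones get NULL for orders columns.
Group by customers.id and compute COUNT(o.id). COUNT(col) of an all-NULL group is 0.
  5: ids {1} → COUNT(o.id)=1
  8: ids {4, 7} → COUNT(o.id)=2
  13: ids {6} → COUNT(o.id)=1
  14: ids {2, 8, 9} → COUNT(o.id)=3
  16: ids {3, 5} → COUNT(o.id)=2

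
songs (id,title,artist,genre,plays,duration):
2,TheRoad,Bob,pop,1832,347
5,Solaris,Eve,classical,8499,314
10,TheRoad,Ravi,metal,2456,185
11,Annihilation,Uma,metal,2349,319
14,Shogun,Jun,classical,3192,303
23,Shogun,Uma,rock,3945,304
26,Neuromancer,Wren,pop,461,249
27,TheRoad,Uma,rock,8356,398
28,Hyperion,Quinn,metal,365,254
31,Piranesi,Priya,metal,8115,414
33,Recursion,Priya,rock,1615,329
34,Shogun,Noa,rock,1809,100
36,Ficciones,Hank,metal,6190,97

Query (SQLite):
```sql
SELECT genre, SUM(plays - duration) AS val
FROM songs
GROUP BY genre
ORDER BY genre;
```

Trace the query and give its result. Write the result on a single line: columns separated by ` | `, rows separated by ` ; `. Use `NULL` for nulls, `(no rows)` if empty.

classical | 11074 ; metal | 18206 ; pop | 1697 ; rock | 14594

For each row compute plays - duration.
Group by genre; take SUM of the expression per group.
  classical: ids {5, 14} → SUM(plays - duration)=11074
  metal: ids {10, 11, 28, 31, 36} → SUM(plays - duration)=18206
  pop: ids {2, 26} → SUM(plays - duration)=1697
  rock: ids {23, 27, 33, 34} → SUM(plays - duration)=14594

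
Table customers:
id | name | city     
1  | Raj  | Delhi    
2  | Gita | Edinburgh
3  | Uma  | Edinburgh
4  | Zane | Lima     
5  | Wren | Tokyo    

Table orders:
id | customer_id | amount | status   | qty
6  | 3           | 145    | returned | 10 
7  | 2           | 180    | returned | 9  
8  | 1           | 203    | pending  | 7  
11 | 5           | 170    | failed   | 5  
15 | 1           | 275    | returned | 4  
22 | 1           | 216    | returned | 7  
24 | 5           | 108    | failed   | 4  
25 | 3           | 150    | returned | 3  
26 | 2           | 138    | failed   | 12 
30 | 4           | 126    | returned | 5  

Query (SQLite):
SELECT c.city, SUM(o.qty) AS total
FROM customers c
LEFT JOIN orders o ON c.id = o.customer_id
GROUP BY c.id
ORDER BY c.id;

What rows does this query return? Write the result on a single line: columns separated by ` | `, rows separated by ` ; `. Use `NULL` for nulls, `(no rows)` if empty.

Delhi | 18 ; Edinburgh | 21 ; Edinburgh | 13 ; Lima | 5 ; Tokyo | 9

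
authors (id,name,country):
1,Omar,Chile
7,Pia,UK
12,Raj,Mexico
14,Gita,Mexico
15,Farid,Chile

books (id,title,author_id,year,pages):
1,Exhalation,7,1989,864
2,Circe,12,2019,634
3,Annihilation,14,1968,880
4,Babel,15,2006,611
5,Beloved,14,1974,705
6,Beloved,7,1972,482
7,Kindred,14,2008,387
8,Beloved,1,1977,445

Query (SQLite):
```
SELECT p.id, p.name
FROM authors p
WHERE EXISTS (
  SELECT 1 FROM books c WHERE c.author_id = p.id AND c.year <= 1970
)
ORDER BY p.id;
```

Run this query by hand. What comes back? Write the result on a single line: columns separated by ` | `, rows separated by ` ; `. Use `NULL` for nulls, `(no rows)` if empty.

For each authors row, check whether any books with matching author_id has year <= 1970.
Keep rows where that is true.

14 | Gita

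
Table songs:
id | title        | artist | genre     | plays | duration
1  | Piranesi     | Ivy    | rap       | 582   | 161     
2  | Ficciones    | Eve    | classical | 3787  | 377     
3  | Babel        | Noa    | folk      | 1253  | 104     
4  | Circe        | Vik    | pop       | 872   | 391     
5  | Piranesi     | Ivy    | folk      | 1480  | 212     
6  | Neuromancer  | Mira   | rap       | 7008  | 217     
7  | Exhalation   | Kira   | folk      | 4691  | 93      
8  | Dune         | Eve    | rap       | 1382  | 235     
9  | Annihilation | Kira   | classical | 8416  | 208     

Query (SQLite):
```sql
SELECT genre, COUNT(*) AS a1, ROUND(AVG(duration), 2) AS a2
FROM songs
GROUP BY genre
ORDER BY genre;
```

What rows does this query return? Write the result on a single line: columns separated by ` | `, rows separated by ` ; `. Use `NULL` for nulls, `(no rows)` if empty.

classical | 2 | 292.5 ; folk | 3 | 136.33 ; pop | 1 | 391 ; rap | 3 | 204.33

Group songs by genre.
Per group compute: COUNT(*), ROUND(AVG(duration), 2).
  classical: ids {2, 9} → COUNT(*)=2, ROUND(AVG(duration), 2)=292.5
  folk: ids {3, 5, 7} → COUNT(*)=3, ROUND(AVG(duration), 2)=136.33
  pop: ids {4} → COUNT(*)=1, ROUND(AVG(duration), 2)=391
  rap: ids {1, 6, 8} → COUNT(*)=3, ROUND(AVG(duration), 2)=204.33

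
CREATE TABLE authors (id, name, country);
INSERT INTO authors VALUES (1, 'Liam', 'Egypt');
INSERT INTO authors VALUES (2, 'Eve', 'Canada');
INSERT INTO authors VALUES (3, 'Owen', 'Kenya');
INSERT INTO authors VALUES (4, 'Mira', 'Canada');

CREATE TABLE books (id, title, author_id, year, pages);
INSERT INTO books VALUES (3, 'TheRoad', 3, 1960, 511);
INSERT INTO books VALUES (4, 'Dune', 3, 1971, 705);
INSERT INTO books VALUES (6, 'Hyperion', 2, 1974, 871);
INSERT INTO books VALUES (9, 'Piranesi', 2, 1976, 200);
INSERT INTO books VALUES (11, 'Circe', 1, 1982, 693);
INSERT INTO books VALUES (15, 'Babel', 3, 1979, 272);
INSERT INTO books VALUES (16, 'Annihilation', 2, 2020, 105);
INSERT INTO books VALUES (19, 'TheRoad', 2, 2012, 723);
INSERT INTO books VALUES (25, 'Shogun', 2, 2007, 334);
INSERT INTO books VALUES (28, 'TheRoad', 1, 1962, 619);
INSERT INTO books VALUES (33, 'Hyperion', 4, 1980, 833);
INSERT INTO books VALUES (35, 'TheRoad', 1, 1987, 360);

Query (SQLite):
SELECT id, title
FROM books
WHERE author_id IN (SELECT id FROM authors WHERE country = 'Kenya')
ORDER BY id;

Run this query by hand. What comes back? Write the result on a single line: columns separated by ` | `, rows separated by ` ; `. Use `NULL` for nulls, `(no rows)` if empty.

Inner query: authors.id where country = 'Kenya'.
Outer: keep books rows whose author_id is in that set.
Inner query → {3}

3 | TheRoad ; 4 | Dune ; 15 | Babel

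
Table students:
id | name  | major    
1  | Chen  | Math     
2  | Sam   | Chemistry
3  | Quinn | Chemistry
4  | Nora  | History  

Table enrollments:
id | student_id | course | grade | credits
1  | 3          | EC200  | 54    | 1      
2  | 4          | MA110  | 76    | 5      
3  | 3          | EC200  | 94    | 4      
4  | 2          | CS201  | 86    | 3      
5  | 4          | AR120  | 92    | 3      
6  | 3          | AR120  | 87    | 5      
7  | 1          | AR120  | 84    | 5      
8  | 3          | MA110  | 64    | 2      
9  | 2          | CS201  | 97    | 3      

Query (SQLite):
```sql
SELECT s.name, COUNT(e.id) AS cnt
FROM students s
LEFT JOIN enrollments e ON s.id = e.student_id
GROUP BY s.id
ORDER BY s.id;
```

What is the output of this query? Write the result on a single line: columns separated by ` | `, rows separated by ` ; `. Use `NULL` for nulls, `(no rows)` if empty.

Chen | 1 ; Sam | 2 ; Quinn | 4 ; Nora | 2

LEFT JOIN keeps every students row; unmatched ones get NULL for enrollments columns.
Group by students.id and compute COUNT(e.id). COUNT(col) of an all-NULL group is 0.
  1: ids {7} → COUNT(e.id)=1
  2: ids {4, 9} → COUNT(e.id)=2
  3: ids {1, 3, 6, 8} → COUNT(e.id)=4
  4: ids {2, 5} → COUNT(e.id)=2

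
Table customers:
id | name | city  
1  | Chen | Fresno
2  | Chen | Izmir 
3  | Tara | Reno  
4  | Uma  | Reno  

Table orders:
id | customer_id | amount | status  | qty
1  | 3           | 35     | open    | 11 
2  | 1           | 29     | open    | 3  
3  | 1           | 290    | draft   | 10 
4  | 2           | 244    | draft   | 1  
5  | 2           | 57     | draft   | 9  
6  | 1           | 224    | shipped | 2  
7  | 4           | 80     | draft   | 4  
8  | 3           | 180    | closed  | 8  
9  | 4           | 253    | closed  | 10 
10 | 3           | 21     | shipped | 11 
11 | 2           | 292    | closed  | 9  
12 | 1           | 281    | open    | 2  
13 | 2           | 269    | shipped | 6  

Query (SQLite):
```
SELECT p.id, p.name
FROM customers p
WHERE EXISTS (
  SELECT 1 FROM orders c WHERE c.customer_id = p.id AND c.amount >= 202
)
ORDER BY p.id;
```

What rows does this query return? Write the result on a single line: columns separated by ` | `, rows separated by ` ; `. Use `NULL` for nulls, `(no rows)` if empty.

For each customers row, check whether any orders with matching customer_id has amount >= 202.
Keep rows where that is true.

1 | Chen ; 2 | Chen ; 4 | Uma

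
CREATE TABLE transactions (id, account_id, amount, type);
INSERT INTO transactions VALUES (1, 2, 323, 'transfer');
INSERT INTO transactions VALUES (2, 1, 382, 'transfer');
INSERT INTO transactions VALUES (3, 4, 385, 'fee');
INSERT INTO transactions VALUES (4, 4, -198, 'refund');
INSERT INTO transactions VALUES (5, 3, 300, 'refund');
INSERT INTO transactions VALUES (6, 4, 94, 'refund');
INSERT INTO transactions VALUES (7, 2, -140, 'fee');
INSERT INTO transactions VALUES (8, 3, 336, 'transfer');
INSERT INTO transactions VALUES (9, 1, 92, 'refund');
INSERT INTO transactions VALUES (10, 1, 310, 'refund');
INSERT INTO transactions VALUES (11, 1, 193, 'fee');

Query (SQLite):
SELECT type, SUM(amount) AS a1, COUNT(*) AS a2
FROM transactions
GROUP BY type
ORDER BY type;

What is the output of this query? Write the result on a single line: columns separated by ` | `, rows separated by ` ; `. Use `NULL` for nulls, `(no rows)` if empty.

Group transactions by type.
Per group compute: SUM(amount), COUNT(*).
  fee: ids {3, 7, 11} → SUM(amount)=438, COUNT(*)=3
  refund: ids {4, 5, 6, 9, 10} → SUM(amount)=598, COUNT(*)=5
  transfer: ids {1, 2, 8} → SUM(amount)=1041, COUNT(*)=3

fee | 438 | 3 ; refund | 598 | 5 ; transfer | 1041 | 3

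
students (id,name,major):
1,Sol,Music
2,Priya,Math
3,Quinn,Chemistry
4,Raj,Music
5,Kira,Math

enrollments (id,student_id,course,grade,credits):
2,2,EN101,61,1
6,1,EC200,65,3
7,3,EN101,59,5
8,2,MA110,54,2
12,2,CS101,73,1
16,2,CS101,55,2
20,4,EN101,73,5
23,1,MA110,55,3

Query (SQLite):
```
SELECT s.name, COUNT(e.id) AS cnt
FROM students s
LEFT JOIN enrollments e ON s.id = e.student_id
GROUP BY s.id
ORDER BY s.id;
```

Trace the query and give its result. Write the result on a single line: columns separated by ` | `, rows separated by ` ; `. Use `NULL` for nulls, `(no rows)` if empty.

LEFT JOIN keeps every students row; unmatched ones get NULL for enrollments columns.
Group by students.id and compute COUNT(e.id). COUNT(col) of an all-NULL group is 0.
  1: ids {6, 23} → COUNT(e.id)=2
  2: ids {2, 8, 12, 16} → COUNT(e.id)=4
  3: ids {7} → COUNT(e.id)=1
  4: ids {20} → COUNT(e.id)=1
  5: ids {—} → COUNT(e.id)=0

Sol | 2 ; Priya | 4 ; Quinn | 1 ; Raj | 1 ; Kira | 0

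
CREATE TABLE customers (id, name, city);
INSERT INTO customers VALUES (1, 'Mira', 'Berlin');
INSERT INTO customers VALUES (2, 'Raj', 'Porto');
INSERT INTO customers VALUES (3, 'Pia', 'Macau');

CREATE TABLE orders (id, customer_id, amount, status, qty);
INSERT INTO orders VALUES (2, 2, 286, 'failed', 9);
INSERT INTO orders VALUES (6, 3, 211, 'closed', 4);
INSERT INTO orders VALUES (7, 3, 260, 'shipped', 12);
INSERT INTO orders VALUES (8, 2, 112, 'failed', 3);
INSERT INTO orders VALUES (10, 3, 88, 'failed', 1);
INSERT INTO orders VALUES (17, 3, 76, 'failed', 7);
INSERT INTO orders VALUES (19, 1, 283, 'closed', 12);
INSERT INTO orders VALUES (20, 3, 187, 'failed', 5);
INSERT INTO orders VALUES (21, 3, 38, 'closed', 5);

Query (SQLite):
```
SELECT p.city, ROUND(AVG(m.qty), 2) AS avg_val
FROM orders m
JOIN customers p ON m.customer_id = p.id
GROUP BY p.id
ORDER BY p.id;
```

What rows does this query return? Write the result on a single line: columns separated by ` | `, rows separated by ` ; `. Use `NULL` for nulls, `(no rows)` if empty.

Join each orders row to its customers via customer_id.
Group joined rows by customers.id; compute ROUND(AVG(m.qty), 2) per group.
  1: ids {19} → ROUND(AVG(m.qty), 2)=12
  2: ids {2, 8} → ROUND(AVG(m.qty), 2)=6
  3: ids {6, 7, 10, 17, 20, 21} → ROUND(AVG(m.qty), 2)=5.67

Berlin | 12 ; Porto | 6 ; Macau | 5.67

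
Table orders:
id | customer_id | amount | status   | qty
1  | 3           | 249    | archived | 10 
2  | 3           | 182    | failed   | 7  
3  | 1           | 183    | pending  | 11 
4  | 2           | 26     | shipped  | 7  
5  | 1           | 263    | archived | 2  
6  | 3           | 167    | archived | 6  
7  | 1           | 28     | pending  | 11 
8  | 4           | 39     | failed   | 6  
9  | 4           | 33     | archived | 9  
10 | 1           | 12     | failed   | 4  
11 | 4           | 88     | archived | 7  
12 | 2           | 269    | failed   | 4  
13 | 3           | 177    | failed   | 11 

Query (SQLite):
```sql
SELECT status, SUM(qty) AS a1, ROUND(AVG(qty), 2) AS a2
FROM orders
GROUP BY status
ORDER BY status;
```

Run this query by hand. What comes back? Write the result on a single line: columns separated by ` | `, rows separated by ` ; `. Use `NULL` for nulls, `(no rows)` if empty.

Group orders by status.
Per group compute: SUM(qty), ROUND(AVG(qty), 2).
  archived: ids {1, 5, 6, 9, 11} → SUM(qty)=34, ROUND(AVG(qty), 2)=6.8
  failed: ids {2, 8, 10, 12, 13} → SUM(qty)=32, ROUND(AVG(qty), 2)=6.4
  pending: ids {3, 7} → SUM(qty)=22, ROUND(AVG(qty), 2)=11
  shipped: ids {4} → SUM(qty)=7, ROUND(AVG(qty), 2)=7

archived | 34 | 6.8 ; failed | 32 | 6.4 ; pending | 22 | 11 ; shipped | 7 | 7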